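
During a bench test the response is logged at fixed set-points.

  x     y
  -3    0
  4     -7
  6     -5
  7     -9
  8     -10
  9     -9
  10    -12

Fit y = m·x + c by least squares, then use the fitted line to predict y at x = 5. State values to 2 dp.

Sums needed: Σx·x = 355, Σx = 41, Σ1 = 7.
And Σx·y = -402, Σy = -52.
Determinant 355·7 − 41² = 804.
m = ((-402)·7 − 41·(-52))/804 = -341/402; c = (355·(-52) − 41·(-402))/804 = -989/402.
At x = 5: ŷ = (-341/402)·(5) + (-989/402)·(1) = -449/67.

ŷ = -6.70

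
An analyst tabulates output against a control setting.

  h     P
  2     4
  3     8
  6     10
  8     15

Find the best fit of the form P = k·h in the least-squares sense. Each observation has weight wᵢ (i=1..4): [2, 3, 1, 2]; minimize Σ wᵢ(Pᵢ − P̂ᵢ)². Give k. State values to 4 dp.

Forming XᵀWX = [[199]] and XᵀWP = [388]ᵀ gives XᵀWX·[k]ᵀ = XᵀWP.
k = 388/199 = 1.94975.

k = 1.9497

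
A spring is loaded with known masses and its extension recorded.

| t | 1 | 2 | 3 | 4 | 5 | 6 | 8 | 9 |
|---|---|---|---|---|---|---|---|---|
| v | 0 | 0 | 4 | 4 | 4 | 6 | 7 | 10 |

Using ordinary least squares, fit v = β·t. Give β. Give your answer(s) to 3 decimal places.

β = 0.975

XᵀX·[β]ᵀ = Xᵀv reads: 236·β = 230.
(Σt·t = 236, Σt·v = 230.)
β = 230/236 = 0.974576.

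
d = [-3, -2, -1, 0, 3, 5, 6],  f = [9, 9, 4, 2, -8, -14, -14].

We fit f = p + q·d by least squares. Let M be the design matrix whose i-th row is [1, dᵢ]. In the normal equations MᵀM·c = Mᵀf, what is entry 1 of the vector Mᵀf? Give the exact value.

-12

Entry 1 ↔ basis 1, so (Mᵀf)_{1} = Σᵢ fᵢ = (1)·(9) + (1)·(9) + (1)·(4) + (1)·(2) + (1)·(-8) + (1)·(-14) + (1)·(-14) = -12.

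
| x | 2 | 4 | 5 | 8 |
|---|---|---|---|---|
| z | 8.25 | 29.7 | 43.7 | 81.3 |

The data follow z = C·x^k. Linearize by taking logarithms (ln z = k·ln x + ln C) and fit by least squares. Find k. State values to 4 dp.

k = 1.6687

Let Y = ln z. Fitting Y = k·ln x + ln C by least squares:
Σln x = 5.7683, Σ(ln x)² = 9.3166, Σln z = 13.6769, Σln x·ln z = 21.3889.
Equations: 9.3166·k + 5.7683·ln C = 21.3889;  5.7683·k + 4·ln C = 13.6769.
Solving (det = 3.9930): k = 1.66871, ln C = 1.01280.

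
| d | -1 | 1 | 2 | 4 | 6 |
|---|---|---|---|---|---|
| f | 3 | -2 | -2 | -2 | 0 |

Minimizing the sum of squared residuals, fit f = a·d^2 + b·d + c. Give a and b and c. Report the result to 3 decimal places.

Normal-equation sums: Σd^2·d^2 = 1570, Σd^2·d = 288, Σd^2 = 58, Σd·d = 58, Σd = 12, Σ1 = 5.
And Σd^2·f = -39, Σd·f = -17, Σf = -3.
Row-reducing yields a = 3339/10142, b = -20419/10142, c = 2094/5071.

a = 0.329, b = -2.013, c = 0.413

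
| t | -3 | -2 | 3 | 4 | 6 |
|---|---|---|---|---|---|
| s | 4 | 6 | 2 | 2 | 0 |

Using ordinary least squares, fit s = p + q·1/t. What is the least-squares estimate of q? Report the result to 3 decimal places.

AᵀA·[p, q]ᵀ = Aᵀs reads: 5·p + (-1/12)·q = 14;  (-1/12)·p + (9/16)·q = -19/6.
(Σ1 = 5, Σ1/t = -1/12, Σ1/t·1/t = 9/16, Σs = 14, Σ1/t·s = -19/6.)
det = 5·(9/16) − (-1/12)² = 101/36.
p = (14·(9/16) − (-1/12)·(-19/6))/(101/36) = 274/101; q = (5·(-19/6) − (-1/12)·14)/(101/36) = -528/101.

q = -5.228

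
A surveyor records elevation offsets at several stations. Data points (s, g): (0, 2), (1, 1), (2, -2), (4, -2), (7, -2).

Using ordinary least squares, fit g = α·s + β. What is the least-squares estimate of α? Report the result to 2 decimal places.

α = -0.54

XᵀX·[α, β]ᵀ = Xᵀg reads: 70·α + 14·β = -25;  14·α + 5·β = -3.
(Σs·s = 70, Σs = 14, Σ1 = 5, Σs·g = -25, Σg = -3.)
Δ = 70·5 − 14² = 154.
α = ((-25)·5 − 14·(-3))/154 = -83/154; β = (70·(-3) − 14·(-25))/154 = 10/11.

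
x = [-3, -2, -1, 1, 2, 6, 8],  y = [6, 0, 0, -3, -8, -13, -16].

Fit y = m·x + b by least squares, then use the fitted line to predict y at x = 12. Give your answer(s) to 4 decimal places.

The normal equations are: 119·m + 11·b = -243;  11·m + 7·b = -34.
(Σx·x = 119, Σx = 11, Σ1 = 7, Σx·y = -243, Σy = -34.)
Determinant 119·7 − 11² = 712.
m = ((-243)·7 − 11·(-34))/712 = -1327/712; b = (119·(-34) − 11·(-243))/712 = -1373/712.
At x = 12: ŷ = (-1327/712)·(12) + (-1373/712)·(1) = -17297/712.

ŷ = -24.2935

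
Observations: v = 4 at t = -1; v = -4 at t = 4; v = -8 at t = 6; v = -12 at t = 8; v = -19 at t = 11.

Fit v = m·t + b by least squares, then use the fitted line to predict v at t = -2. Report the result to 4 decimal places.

Compute the Gram sums: Σt·t = 238, Σt = 28, Σ1 = 5.
Right-hand side: Σt·v = -373, Σv = -39.
Δ = 238·5 − 28² = 406.
m = ((-373)·5 − 28·(-39))/406 = -773/406; b = (238·(-39) − 28·(-373))/406 = 83/29.
At t = -2: v̂ = (-773/406)·(-2) + (83/29)·(1) = 1354/203.

v̂ = 6.6700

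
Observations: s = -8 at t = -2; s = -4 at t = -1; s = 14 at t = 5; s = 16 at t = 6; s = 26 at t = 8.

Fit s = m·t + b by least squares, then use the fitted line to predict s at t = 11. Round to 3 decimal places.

Forming AᵀA = [[130, 16]; [16, 5]] and Aᵀs = [394, 44]ᵀ gives AᵀA·[m, b]ᵀ = Aᵀs.
det = 130·5 − 16² = 394.
m = (394·5 − 16·44)/394 = 633/197; b = (130·44 − 16·394)/394 = -292/197.
At t = 11: ŝ = (633/197)·(11) + (-292/197)·(1) = 6671/197.

ŝ = 33.863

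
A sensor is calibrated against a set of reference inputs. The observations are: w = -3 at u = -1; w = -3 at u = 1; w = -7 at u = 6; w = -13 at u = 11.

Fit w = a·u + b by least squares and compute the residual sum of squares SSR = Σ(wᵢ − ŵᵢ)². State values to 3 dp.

SSR = 3.020

Sums needed: Σu·u = 159, Σu = 17, Σ1 = 4.
Right-hand side: Σu·w = -185, Σw = -26.
Normal equations: [[159, 17]; [17, 4]]·[a, b]ᵀ = [-185, -26]ᵀ.
Eliminating b: 4·(row 1) − 17·(row 2) gives 347·a = 4·(-185) − 17·(-26) = -298, so a = -298/347.
Then b = ((-26) − 17·(-298/347))/4 = -989/347.
Residuals: -350/347, 246/347, 348/347, -244/347; SSR = 1048/347.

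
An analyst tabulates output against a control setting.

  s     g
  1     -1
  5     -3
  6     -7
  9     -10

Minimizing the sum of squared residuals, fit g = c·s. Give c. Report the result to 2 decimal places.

Forming AᵀA = [[143]] and Aᵀg = [-148]ᵀ gives AᵀA·[c]ᵀ = Aᵀg.
c = (-148)/143 = -1.03497.

c = -1.03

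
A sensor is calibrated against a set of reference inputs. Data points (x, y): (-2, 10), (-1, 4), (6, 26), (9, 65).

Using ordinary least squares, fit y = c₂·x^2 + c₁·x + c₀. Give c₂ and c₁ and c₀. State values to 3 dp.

From the data, Σx^2·x^2 = 7874, Σx^2·x = 936, Σx^2 = 122, Σx·x = 122, Σx = 12, Σ1 = 4.
Right-hand side: Σx^2·y = 6245, Σx·y = 717, Σy = 105.
Solving the 3×3 system (Gaussian elimination) gives c₂ = 32515/32258, c₁ = -64719/32258, c₀ = 24611/16129.

c₂ = 1.008, c₁ = -2.006, c₀ = 1.526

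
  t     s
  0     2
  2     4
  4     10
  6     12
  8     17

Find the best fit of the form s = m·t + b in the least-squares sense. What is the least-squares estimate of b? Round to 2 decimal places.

Sums needed: Σt·t = 120, Σt = 20, Σ1 = 5.
Right-hand side: Σt·s = 256, Σs = 45.
So AᵀA·[m, b]ᵀ = Aᵀs: [[120, 20]; [20, 5]]·[m, b]ᵀ = [256, 45]ᵀ.
Eliminating b: 5·(row 1) − 20·(row 2) gives 200·m = 5·256 − 20·45 = 380, so m = 19/10.
Then b = (45 − 20·(19/10))/5 = 7/5.

b = 1.40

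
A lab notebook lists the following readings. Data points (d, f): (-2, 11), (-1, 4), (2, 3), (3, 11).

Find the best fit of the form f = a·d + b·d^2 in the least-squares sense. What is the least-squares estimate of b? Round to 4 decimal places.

With design matrix M, MᵀM = [[18, 26]; [26, 114]] and Mᵀf = [13, 159]ᵀ.
Δ = 18·114 − 26² = 1376.
a = (13·114 − 26·159)/1376 = -663/344; b = (18·159 − 26·13)/1376 = 631/344.

b = 1.8343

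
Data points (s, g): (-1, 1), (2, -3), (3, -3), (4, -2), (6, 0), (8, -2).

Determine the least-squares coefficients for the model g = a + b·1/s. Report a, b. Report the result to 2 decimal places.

Forming XᵀX = [[6, 3/8]; [3/8, 845/576]] and Xᵀg = [-9, -17/4]ᵀ gives XᵀX·[a, b]ᵀ = Xᵀg.
det = 6·(845/576) − (3/8)² = 1663/192.
a = ((-9)·(845/576) − (3/8)·(-17/4))/(1663/192) = -2229/1663; b = (6·(-17/4) − (3/8)·(-9))/(1663/192) = -4248/1663.

a = -1.34, b = -2.55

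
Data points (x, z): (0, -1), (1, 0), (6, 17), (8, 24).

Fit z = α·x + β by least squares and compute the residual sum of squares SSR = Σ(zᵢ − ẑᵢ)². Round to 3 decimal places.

From the data, Σx·x = 101, Σx = 15, Σ1 = 4.
Moment sums: Σx·z = 294, Σz = 40.
Eliminating β: 4·(row 1) − 15·(row 2) gives 179·α = 4·294 − 15·40 = 576, so α = 576/179.
Then β = (40 − 15·(576/179))/4 = -370/179.
Residuals: 191/179, -206/179, -43/179, 58/179; SSR = 470/179.

SSR = 2.626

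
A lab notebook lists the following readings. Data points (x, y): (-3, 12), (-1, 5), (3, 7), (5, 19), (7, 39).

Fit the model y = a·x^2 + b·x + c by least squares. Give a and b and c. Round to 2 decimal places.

Entries of MᵀM: Σx^2·x^2 = 3189, Σx^2·x = 467, Σx^2 = 93, Σx·x = 93, Σx = 11, Σ1 = 5.
And Σx^2·y = 2562, Σx·y = 348, Σy = 82.
So MᵀM·[a, b, c]ᵀ = Mᵀy: [[3189, 467, 93]; [467, 93, 11]; [93, 11, 5]]·[a, b, c]ᵀ = [2562, 348, 82]ᵀ.
Row-reducing yields a = 2137/2464, b = -537/616, c = 5387/2464.

a = 0.87, b = -0.87, c = 2.19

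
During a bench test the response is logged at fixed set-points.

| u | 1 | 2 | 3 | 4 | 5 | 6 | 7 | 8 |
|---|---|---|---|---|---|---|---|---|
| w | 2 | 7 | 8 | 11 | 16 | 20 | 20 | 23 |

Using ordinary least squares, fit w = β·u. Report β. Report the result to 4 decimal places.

β = 2.9804

From the data, Σu·u = 204.
And Σu·w = 608.
Normal equations: [[204]]·[β]ᵀ = [608]ᵀ.
Hence β = 608 / 204 ≈ 2.98039.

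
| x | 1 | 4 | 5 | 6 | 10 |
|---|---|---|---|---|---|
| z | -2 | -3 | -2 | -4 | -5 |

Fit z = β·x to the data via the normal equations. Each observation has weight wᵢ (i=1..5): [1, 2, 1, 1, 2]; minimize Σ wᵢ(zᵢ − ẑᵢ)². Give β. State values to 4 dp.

β = -0.5442

Sums needed: Σwᵢ·x·x = 294.
Right-hand side: Σwᵢ·x·z = -160.
So AᵀWA·[β]ᵀ = AᵀWz: [[294]]·[β]ᵀ = [-160]ᵀ.
β = (-160)/294 = -0.544218.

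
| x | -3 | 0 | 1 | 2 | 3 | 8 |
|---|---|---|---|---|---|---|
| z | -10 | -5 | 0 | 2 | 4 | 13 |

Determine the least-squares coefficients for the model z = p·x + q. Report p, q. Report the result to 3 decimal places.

Sums needed: Σx·x = 87, Σx = 11, Σ1 = 6.
Moment sums: Σx·z = 150, Σz = 4.
Eliminating q: 6·(row 1) − 11·(row 2) gives 401·p = 6·150 − 11·4 = 856, so p = 856/401.
Then q = (4 − 11·(856/401))/6 = -1302/401.

p = 2.135, q = -3.247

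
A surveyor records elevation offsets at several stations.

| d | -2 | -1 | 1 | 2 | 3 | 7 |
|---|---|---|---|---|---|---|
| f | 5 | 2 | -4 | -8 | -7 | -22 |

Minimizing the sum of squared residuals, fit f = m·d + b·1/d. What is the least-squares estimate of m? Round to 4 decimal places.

m = -3.0562

From the data, Σd·d = 68, Σd·1/d = 6, Σ1/d·1/d = 2321/882.
For Aᵀf: Σd·f = -207, Σ1/d·f = -755/42.
So AᵀA·[m, b]ᵀ = Aᵀf: [[68, 6]; [6, 2321/882]]·[m, b]ᵀ = [-207, -755/42]ᵀ.
det = 68·(2321/882) − 6² = 63038/441.
m = ((-207)·(2321/882) − 6·(-755/42))/(63038/441) = -385317/126076; b = (68·(-755/42) − 6·(-207))/(63038/441) = 4326/31519.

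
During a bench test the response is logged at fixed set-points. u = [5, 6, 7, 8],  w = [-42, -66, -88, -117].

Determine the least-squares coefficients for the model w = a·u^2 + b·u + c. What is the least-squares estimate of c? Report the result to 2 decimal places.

c = 31.05

Compute the Gram sums: Σu^2·u^2 = 8418, Σu^2·u = 1196, Σu^2 = 174, Σu·u = 174, Σu = 26, Σ1 = 4.
And Σu^2·w = -15226, Σu·w = -2158, Σw = -313.
AᵀA·[a, b, c]ᵀ = Aᵀw becomes [[8418, 1196, 174]; [1196, 174, 26]; [174, 26, 4]]·[a, b, c]ᵀ = [-15226, -2158, -313]ᵀ.
Solving the 3×3 system (Gaussian elimination) gives a = -5/4, b = -169/20, c = 621/20.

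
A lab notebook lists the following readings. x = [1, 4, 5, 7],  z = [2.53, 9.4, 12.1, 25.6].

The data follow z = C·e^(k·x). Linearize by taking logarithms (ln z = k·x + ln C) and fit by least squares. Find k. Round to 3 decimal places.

With ln zᵢ as the transformed response and xᵢ as the regressor:
AᵀA = [[91.0000, 17.0000]; [17.0000, 4]], rhs = [45.0552, 8.9047]ᵀ  (here Σx = 17.0000, Σ(x)² = 91.0000, Σln z = 8.9047, Σx·ln z = 45.0552).
Δ = 91.0000·4 − (17.0000)² = 75.0000; k = (45.0552·4 − 17.0000·8.9047)/75.0000 = 0.38454, ln C = (91.0000·8.9047 − 17.0000·45.0552)/75.0000 = 0.59188.

k = 0.385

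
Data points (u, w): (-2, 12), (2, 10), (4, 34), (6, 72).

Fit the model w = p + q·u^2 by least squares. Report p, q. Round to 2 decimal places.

Setting ∂/∂p … = 0 gives: 4·p + 60·q = 128;  60·p + 1584·q = 3224.
det = 4·1584 − 60² = 2736.
p = (128·1584 − 60·3224)/2736 = 194/57; q = (4·3224 − 60·128)/2736 = 326/171.

p = 3.40, q = 1.91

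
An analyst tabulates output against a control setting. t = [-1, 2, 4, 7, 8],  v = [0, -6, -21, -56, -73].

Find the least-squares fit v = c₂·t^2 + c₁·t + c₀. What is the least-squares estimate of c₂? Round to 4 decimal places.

XᵀX·[c₂, c₁, c₀]ᵀ = Xᵀv reads: 6770·c₂ + 926·c₁ + 134·c₀ = -7776;  926·c₂ + 134·c₁ + 20·c₀ = -1072;  134·c₂ + 20·c₁ + 5·c₀ = -156.
(Σt^2·t^2 = 6770, Σt^2·t = 926, Σt^2 = 134, Σt·t = 134, Σt = 20, Σ1 = 5, Σt^2·v = -7776, Σt·v = -1072, Σv = -156.)
Solving the 3×3 system (Gaussian elimination) gives c₂ = -289/291, c₁ = -109/97, c₀ = -26/291.

c₂ = -0.9931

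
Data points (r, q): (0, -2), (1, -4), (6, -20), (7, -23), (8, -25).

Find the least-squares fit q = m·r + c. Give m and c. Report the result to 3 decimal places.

m = -2.996, c = -1.617

Setting ∂/∂m … = 0 gives: 150·m + 22·c = -485;  22·m + 5·c = -74.
det = 150·5 − 22² = 266.
m = ((-485)·5 − 22·(-74))/266 = -797/266; c = (150·(-74) − 22·(-485))/266 = -215/133.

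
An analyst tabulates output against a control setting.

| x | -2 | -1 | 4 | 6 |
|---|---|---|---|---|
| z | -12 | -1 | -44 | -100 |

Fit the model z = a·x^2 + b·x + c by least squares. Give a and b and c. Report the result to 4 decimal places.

The normal system AᵀA·[a, b, c]ᵀ = Aᵀz is [[1569, 271, 57]; [271, 57, 7]; [57, 7, 4]]·[a, b, c]ᵀ = [-4353, -751, -157]ᵀ.
Solving the 3×3 system (Gaussian elimination) gives a = -6561/2269, b = 960/2269, c = 2756/2269.

a = -2.8916, b = 0.4231, c = 1.2146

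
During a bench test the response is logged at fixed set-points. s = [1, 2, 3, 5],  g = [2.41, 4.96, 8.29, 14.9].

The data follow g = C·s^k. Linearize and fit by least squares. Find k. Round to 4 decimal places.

k = 1.1376

Taking logs, ln g = k·ln s + ln C, so regress ln g on ln s.
XᵀX = [[4.2777, 3.4012]; [3.4012, 4]], rhs = [7.7813, 7.2974]ᵀ  (here Σln s = 3.4012, Σ(ln s)² = 4.2777, Σln g = 7.2974, Σln s·ln g = 7.7813).
Slope k = (n·Σln s·ln g − Σln s·Σln g)/(n·Σ(ln s)² − (Σln s)²) = (4·7.7813 − 3.4012·7.2974)/5.5426 = 1.13758; ln C = (Σln g − k·Σln s)/n = 0.85708.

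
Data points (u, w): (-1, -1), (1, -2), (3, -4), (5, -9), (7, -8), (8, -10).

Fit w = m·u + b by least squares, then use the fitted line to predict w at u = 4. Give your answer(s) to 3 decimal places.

ŵ = -5.841

Forming AᵀA = [[149, 23]; [23, 6]] and Aᵀw = [-194, -34]ᵀ gives AᵀA·[m, b]ᵀ = Aᵀw.
Eliminating b: 6·(row 1) − 23·(row 2) gives 365·m = 6·(-194) − 23·(-34) = -382, so m = -382/365.
Then b = ((-34) − 23·(-382/365))/6 = -604/365.
At u = 4: ŵ = (-382/365)·(4) + (-604/365)·(1) = -2132/365.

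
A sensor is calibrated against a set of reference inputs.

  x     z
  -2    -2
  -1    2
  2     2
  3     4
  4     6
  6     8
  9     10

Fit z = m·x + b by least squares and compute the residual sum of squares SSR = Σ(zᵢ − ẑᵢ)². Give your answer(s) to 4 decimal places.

With design matrix A, AᵀA = [[151, 21]; [21, 7]] and Aᵀz = [180, 30]ᵀ.
Eliminating b: 7·(row 1) − 21·(row 2) gives 616·m = 7·180 − 21·30 = 630, so m = 45/44.
Then b = (30 − 21·(45/44))/7 = 375/308.
Residuals: -361/308, 139/77, -389/308, -2/7, 213/308, 199/308, -65/154; SSR = 1137/154.

SSR = 7.3831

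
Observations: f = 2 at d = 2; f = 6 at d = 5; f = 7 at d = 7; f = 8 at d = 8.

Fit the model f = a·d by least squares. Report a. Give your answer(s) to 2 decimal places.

a = 1.04

Normal-equation sums: Σd·d = 142.
Moment sums: Σd·f = 147.
Normal equations: [[142]]·[a]ᵀ = [147]ᵀ.
a = 147/142 = 1.03521.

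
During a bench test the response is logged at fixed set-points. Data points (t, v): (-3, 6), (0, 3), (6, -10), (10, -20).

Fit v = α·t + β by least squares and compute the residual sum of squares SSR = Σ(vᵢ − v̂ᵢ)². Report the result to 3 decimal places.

SSR = 6.574

Entries of MᵀM: Σt·t = 145, Σt = 13, Σ1 = 4.
Right-hand side: Σt·v = -278, Σv = -21.
Determinant 145·4 − 13² = 411.
α = ((-278)·4 − 13·(-21))/411 = -839/411; β = (145·(-21) − 13·(-278))/411 = 569/411.
Residuals: -620/411, 664/411, 355/411, -133/137; SSR = 2702/411.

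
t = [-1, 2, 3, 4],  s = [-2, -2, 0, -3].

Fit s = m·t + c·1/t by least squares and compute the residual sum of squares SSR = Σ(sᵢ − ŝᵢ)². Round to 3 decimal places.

Setting ∂/∂m … = 0 gives: 30·m + 4·c = -14;  4·m + (205/144)·c = 1/4.
(Σt·t = 30, Σt·1/t = 4, Σ1/t·1/t = 205/144, Σt·s = -14, Σ1/t·s = 1/4.)
Δ = 30·(205/144) − 4² = 641/24.
m = ((-14)·(205/144) − 4·(1/4))/(641/24) = -1507/1923; c = (30·(1/4) − 4·(-14))/(641/24) = 1524/641.
Residuals: -781/1923, -3118/1923, 999/641, -884/1923; SSR = 10450/1923.

SSR = 5.434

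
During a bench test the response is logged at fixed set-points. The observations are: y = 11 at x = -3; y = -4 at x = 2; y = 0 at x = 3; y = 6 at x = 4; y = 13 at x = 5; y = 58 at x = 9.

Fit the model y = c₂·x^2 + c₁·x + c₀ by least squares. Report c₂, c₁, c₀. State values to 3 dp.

From the data, Σx^2·x^2 = 7620, Σx^2·x = 926, Σx^2 = 144, Σx·x = 144, Σx = 20, Σ1 = 6.
For Mᵀy: Σx^2·y = 5202, Σx·y = 570, Σy = 84.
Inverting the 3×3 Gram matrix, [c₂, c₁, c₀]ᵀ = [29261/30775, -53349/30775, -93584/30775]ᵀ.

c₂ = 0.951, c₁ = -1.734, c₀ = -3.041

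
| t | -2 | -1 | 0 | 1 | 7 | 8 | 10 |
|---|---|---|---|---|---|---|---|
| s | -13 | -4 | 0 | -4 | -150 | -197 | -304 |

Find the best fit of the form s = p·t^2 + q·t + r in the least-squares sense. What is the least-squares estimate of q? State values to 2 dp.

q = -0.22

The normal system MᵀM·[p, q, r]ᵀ = Mᵀs is [[16515, 1847, 219]; [1847, 219, 23]; [219, 23, 7]]·[p, q, r]ᵀ = [-50418, -5640, -672]ᵀ.
Inverting the 3×3 Gram matrix, [p, q, r]ᵀ = [-303279/100552, -22095/100552, -46047/50276]ᵀ.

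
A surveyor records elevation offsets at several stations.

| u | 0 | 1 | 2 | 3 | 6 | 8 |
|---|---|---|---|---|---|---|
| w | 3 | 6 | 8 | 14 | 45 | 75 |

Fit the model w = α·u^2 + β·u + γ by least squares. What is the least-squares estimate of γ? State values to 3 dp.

Setting ∂/∂α … = 0 gives: 5490·α + 764·β + 114·γ = 6584;  764·α + 114·β + 20·γ = 934;  114·α + 20·β + 6·γ = 151.
(Σu^2·u^2 = 5490, Σu^2·u = 764, Σu^2 = 114, Σu·u = 114, Σu = 20, Σ1 = 6, Σu^2·w = 6584, Σu·w = 934, Σw = 151.)
Row-reducing yields α = 15701/14820, β = 622/1235, γ = 49771/14820.

γ = 3.358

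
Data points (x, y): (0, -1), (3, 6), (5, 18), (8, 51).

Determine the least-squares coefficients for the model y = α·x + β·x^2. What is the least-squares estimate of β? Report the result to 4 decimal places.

The normal system AᵀA·[α, β]ᵀ = Aᵀy is [[98, 664]; [664, 4802]]·[α, β]ᵀ = [516, 3768]ᵀ.
Δ = 98·4802 − 664² = 29700.
α = (516·4802 − 664·3768)/29700 = -134/165; β = (98·3768 − 664·516)/29700 = 148/165.

β = 0.8970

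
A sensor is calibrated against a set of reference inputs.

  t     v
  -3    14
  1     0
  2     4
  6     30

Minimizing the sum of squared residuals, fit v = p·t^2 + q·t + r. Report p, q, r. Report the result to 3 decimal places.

Entries of MᵀM: Σt^2·t^2 = 1394, Σt^2·t = 198, Σt^2 = 50, Σt·t = 50, Σt = 6, Σ1 = 4.
Moment sums: Σt^2·v = 1222, Σt·v = 146, Σv = 48.
Row-reducing yields p = 1, q = -49/41, r = 53/41.

p = 1.000, q = -1.195, r = 1.293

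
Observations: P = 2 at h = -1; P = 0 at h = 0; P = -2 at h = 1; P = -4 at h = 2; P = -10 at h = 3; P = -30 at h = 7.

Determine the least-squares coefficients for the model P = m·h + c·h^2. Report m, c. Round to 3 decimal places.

m = -2.002, c = -0.328

The normal system MᵀM·[m, c]ᵀ = MᵀP is [[64, 378]; [378, 2500]]·[m, c]ᵀ = [-252, -1576]ᵀ.
Eliminating c: 2500·(row 1) − 378·(row 2) gives 17116·m = 2500·(-252) − 378·(-1576) = -34272, so m = -8568/4279.
Then c = ((-1576) − 378·(-8568/4279))/2500 = -1402/4279.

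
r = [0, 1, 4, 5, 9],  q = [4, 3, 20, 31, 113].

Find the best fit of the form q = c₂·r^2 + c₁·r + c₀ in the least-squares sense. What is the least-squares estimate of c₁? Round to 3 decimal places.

c₁ = -2.756

The normal system XᵀX·[c₂, c₁, c₀]ᵀ = Xᵀq is [[7443, 919, 123]; [919, 123, 19]; [123, 19, 5]]·[c₂, c₁, c₀]ᵀ = [10251, 1255, 171]ᵀ.
Inverting the 3×3 Gram matrix, [c₂, c₁, c₀]ᵀ = [10546/6391, -17613/6391, 2370/581]ᵀ.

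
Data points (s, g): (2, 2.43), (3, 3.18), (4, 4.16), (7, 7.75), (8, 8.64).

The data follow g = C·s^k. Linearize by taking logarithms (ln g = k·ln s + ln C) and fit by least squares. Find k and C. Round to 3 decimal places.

Taking logs, ln g = k·ln s + ln C, so regress ln g on ln s.
Over the data: Σln s = 7.2034, Σ(ln s)² = 11.7199, Σln g = 7.6744, Σln s·ln g = 12.3313.
Normal system: [[11.7199, 7.2034]; [7.2034, 5]]·[k, ln C]ᵀ = [12.3313, 7.6744]ᵀ.
Slope k = (n·Σln s·ln g − Σln s·Σln g)/(n·Σ(ln s)² − (Σln s)²) = (5·12.3313 − 7.2034·7.6744)/6.7102 = 0.95003; ln C = (Σln g − k·Σln s)/n = 0.16618, so C = exp(0.16618) = 1.18079.

k = 0.950, C = 1.181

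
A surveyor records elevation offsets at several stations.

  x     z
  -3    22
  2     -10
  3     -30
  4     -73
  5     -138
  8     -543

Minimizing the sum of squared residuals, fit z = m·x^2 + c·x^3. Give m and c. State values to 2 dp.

m = -0.54, c = -0.99

Compute the Gram sums: Σx^2·x^2 = 5155, Σx^2·x^3 = 36949, Σx^3·x^3 = 283387.
For Mᵀz: Σx^2·z = -39482, Σx^3·z = -301422.
det = 5155·283387 − 36949² = 95631384.
m = ((-39482)·283387 − 36949·(-301422))/95631384 = -6430507/11953923; c = (5155·(-301422) − 36949·(-39482))/95631384 = -11876249/11953923.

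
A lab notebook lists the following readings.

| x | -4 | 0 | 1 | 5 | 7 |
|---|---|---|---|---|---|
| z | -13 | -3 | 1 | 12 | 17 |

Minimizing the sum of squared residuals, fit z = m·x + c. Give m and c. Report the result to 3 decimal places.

m = 2.765, c = -2.176

Sums needed: Σx·x = 91, Σx = 9, Σ1 = 5.
For Aᵀz: Σx·z = 232, Σz = 14.
Eliminating c: 5·(row 1) − 9·(row 2) gives 374·m = 5·232 − 9·14 = 1034, so m = 47/17.
Then c = (14 − 9·(47/17))/5 = -37/17.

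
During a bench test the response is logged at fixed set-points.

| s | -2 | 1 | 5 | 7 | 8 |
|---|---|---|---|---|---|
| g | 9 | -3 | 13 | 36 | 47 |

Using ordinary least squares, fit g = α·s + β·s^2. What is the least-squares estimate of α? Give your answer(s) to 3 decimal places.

The normal system MᵀM·[α, β]ᵀ = Mᵀg is [[143, 973]; [973, 7139]]·[α, β]ᵀ = [672, 5130]ᵀ.
Δ = 143·7139 − 973² = 74148.
α = (672·7139 − 973·5130)/74148 = -32347/12358; β = (143·5130 − 973·672)/74148 = 13289/12358.

α = -2.617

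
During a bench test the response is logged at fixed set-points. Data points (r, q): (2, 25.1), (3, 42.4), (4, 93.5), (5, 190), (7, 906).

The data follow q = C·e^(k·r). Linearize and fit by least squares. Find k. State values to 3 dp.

Let Y = ln q. Fitting Y = k·r + ln C by least squares:
Sums: Σr = 21.0000, Σ(r)² = 103.0000, Σln q = 23.5640, Σr·ln q = 109.7374.
Normal system: [[103.0000, 21.0000]; [21.0000, 5]]·[k, ln C]ᵀ = [109.7374, 23.5640]ᵀ.
Slope k = (n·Σr·ln q − Σr·Σln q)/(n·Σ(r)² − (Σr)²) = (5·109.7374 − 21.0000·23.5640)/74.0000 = 0.72760; ln C = (Σln q − k·Σr)/n = 1.65690.

k = 0.728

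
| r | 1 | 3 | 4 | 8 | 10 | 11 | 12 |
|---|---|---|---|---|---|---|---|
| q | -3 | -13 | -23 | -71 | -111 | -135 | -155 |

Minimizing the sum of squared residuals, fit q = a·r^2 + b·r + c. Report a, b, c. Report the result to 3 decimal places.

a = -0.986, b = -1.092, c = -1.250

XᵀX·[a, b, c]ᵀ = Xᵀq reads: 49811·a + 4663·b + 455·c = -54787;  4663·a + 455·b + 49·c = -5157;  455·a + 49·b + 7·c = -511.
Row-reducing yields a = -20206/20487, b = -22366/20487, c = -8533/6829.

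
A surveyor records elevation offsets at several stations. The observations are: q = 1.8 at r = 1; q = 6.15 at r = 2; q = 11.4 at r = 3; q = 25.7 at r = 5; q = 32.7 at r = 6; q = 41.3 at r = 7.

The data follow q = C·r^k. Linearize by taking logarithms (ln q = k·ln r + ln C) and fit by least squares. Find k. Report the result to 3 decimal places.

Taking logs, ln q = k·ln r + ln C, so regress ln q on ln r.
Sums: Σln r = 7.1389, Σ(ln r)² = 11.2747, Σln q = 15.2926, Σln r·ln q = 22.6467.
Normal system: [[11.2747, 7.1389]; [7.1389, 6]]·[k, ln C]ᵀ = [22.6467, 15.2926]ᵀ.
Δ = 11.2747·6 − (7.1389)² = 16.6845; k = (22.6467·6 − 7.1389·15.2926)/16.6845 = 1.60079, ln C = (11.2747·15.2926 − 7.1389·22.6467)/16.6845 = 0.64412.

k = 1.601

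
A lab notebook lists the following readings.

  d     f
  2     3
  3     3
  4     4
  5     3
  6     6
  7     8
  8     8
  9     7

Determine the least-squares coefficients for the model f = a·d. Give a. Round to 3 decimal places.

Setting ∂/∂a … = 0 gives: 284·a = 265.
(Σd·d = 284, Σd·f = 265.)
Hence a = 265 / 284 ≈ 0.933099.

a = 0.933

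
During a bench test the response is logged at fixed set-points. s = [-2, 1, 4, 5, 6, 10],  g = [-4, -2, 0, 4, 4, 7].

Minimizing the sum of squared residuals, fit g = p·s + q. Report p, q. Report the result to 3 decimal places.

Sums needed: Σs·s = 182, Σs = 24, Σ1 = 6.
Right-hand side: Σs·g = 120, Σg = 9.
Determinant 182·6 − 24² = 516.
p = (120·6 − 24·9)/516 = 42/43; q = (182·9 − 24·120)/516 = -207/86.

p = 0.977, q = -2.407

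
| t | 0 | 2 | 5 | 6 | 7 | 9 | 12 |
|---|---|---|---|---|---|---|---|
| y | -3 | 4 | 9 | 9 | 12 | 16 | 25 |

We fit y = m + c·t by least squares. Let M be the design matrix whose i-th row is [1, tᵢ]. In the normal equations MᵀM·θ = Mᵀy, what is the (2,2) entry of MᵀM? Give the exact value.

Row 2 ↔ basis t, column 2 ↔ basis t, so (MᵀM)_{2,2} = Σᵢ (t)·(t) = (0)·(0) + (2)·(2) + (5)·(5) + (6)·(6) + (7)·(7) + (9)·(9) + (12)·(12) = 339.

339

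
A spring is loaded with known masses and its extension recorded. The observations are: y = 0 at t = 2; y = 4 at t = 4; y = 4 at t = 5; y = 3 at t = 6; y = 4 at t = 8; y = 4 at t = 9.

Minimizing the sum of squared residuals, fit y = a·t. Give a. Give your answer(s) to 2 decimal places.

Compute the Gram sums: Σt·t = 226.
Moment sums: Σt·y = 122.
Normal equations: [[226]]·[a]ᵀ = [122]ᵀ.
a = 122/226 = 0.539823.

a = 0.54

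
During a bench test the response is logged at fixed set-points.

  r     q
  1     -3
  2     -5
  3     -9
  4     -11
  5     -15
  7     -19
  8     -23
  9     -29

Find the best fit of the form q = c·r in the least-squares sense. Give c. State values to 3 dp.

Forming AᵀA = [[249]] and Aᵀq = [-737]ᵀ gives AᵀA·[c]ᵀ = Aᵀq.
Hence c = -737 / 249 ≈ -2.95984.

c = -2.960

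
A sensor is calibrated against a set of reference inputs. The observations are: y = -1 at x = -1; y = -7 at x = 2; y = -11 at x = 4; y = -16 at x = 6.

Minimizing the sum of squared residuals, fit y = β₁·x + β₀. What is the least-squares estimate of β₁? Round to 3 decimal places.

β₁ = -2.121

Compute the Gram sums: Σx·x = 57, Σx = 11, Σ1 = 4.
Right-hand side: Σx·y = -153, Σy = -35.
MᵀM·[β₁, β₀]ᵀ = Mᵀy becomes [[57, 11]; [11, 4]]·[β₁, β₀]ᵀ = [-153, -35]ᵀ.
Eliminating β₀: 4·(row 1) − 11·(row 2) gives 107·β₁ = 4·(-153) − 11·(-35) = -227, so β₁ = -227/107.
Then β₀ = ((-35) − 11·(-227/107))/4 = -312/107.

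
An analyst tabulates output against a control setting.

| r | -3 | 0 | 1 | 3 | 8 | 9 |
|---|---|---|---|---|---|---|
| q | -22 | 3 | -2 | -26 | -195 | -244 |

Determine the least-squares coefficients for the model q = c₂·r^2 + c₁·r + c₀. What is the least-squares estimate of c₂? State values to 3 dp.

c₂ = -2.967

Normal-equation sums: Σr^2·r^2 = 10820, Σr^2·r = 1242, Σr^2 = 164, Σr·r = 164, Σr = 18, Σ1 = 6.
And Σr^2·q = -32678, Σr·q = -3770, Σq = -486.
Solving the 3×3 system (Gaussian elimination) gives c₂ = -59901/20191, c₁ = -79811/100955, c₀ = 248548/100955.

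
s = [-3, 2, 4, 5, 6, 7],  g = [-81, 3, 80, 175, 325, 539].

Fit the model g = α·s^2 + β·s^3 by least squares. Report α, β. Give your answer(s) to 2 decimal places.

The normal system AᵀA·[α, β]ᵀ = Aᵀg is [[4675, 28521]; [28521, 184819]]·[α, β]ᵀ = [43049, 284283]ᵀ.
Determinant 4675·184819 − 28521² = 50581384.
α = (43049·184819 − 28521·284283)/50581384 = -18970289/6322673; β = (4675·284283 − 28521·43049)/50581384 = 12652812/6322673.

α = -3.00, β = 2.00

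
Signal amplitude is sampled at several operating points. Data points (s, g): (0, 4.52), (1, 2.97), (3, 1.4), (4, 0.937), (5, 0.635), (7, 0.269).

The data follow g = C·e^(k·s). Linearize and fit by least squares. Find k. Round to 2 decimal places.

Linearized form: ln g = k·s + ln C. From the 6 transformed points,
Σs = 20.0000, Σ(s)² = 100.0000, Σln g = 1.1013, Σs·ln g = -9.6243.
Normal system: [[100.0000, 20.0000]; [20.0000, 6]]·[k, ln C]ᵀ = [-9.6243, 1.1013]ᵀ.
Δ = 100.0000·6 − (20.0000)² = 200.0000; k = (-9.6243·6 − 20.0000·1.1013)/200.0000 = -0.39886, ln C = (100.0000·1.1013 − 20.0000·-9.6243)/200.0000 = 1.51308.

k = -0.40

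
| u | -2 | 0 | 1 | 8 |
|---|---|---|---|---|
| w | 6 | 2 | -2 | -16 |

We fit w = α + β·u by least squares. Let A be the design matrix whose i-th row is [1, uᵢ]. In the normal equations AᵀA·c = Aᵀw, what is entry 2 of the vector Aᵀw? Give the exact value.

Entry 2 ↔ basis u, so (Aᵀw)_{2} = Σᵢ (u)·wᵢ = (-2)·(6) + (0)·(2) + (1)·(-2) + (8)·(-16) = -142.

-142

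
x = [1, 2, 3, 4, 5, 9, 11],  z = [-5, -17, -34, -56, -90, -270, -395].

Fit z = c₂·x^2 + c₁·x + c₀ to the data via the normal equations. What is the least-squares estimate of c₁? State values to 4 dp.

Sums needed: Σx^2·x^2 = 22181, Σx^2·x = 2285, Σx^2 = 257, Σx·x = 257, Σx = 35, Σ1 = 7.
Right-hand side: Σx^2·z = -73190, Σx·z = -7590, Σz = -867.
Solving the 3×3 system (Gaussian elimination) gives c₂ = -477451/157938, c₁ = -446795/157938, c₀ = 3053/2393.

c₁ = -2.8289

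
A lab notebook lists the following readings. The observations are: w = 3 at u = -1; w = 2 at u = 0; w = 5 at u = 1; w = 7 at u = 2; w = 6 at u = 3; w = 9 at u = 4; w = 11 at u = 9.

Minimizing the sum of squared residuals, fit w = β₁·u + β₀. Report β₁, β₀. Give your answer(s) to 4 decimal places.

The normal equations are: 112·β₁ + 18·β₀ = 169;  18·β₁ + 7·β₀ = 43.
Eliminating β₀: 7·(row 1) − 18·(row 2) gives 460·β₁ = 7·169 − 18·43 = 409, so β₁ = 409/460.
Then β₀ = (43 − 18·(409/460))/7 = 887/230.

β₁ = 0.8891, β₀ = 3.8565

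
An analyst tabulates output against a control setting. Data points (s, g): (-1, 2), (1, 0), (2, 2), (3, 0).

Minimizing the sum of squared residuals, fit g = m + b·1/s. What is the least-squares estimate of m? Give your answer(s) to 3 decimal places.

Normal-equation sums: Σ1 = 4, Σ1/s = 5/6, Σ1/s·1/s = 85/36.
Moment sums: Σg = 4, Σ1/s·g = -1.
XᵀX·[m, b]ᵀ = Xᵀg becomes [[4, 5/6]; [5/6, 85/36]]·[m, b]ᵀ = [4, -1]ᵀ.
Δ = 4·(85/36) − (5/6)² = 35/4.
m = (4·(85/36) − (5/6)·(-1))/(35/4) = 74/63; b = (4·(-1) − (5/6)·4)/(35/4) = -88/105.

m = 1.175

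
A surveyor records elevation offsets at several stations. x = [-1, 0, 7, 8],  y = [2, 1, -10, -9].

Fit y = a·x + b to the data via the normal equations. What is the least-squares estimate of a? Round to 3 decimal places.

a = -1.354

Compute the Gram sums: Σx·x = 114, Σx = 14, Σ1 = 4.
Right-hand side: Σx·y = -144, Σy = -16.
So AᵀA·[a, b]ᵀ = Aᵀy: [[114, 14]; [14, 4]]·[a, b]ᵀ = [-144, -16]ᵀ.
Δ = 114·4 − 14² = 260.
a = ((-144)·4 − 14·(-16))/260 = -88/65; b = (114·(-16) − 14·(-144))/260 = 48/65.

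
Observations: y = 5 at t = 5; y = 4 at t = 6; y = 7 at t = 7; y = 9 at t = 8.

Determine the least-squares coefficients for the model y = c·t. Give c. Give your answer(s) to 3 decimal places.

With design matrix M, MᵀM = [[174]] and Mᵀy = [170]ᵀ.
Hence c = 170 / 174 ≈ 0.977011.

c = 0.977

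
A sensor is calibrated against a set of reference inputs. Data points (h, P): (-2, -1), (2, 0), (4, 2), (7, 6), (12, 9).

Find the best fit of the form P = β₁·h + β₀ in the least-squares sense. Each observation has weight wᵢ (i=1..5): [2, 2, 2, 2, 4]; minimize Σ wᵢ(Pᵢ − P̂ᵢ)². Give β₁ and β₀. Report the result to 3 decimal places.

β₁ = 0.779, β₀ = -0.377

Forming MᵀWM = [[722, 70]; [70, 12]] and MᵀWP = [536, 50]ᵀ gives MᵀWM·[β₁, β₀]ᵀ = MᵀWP.
Determinant 722·12 − 70² = 3764.
β₁ = (536·12 − 70·50)/3764 = 733/941; β₀ = (722·50 − 70·536)/3764 = -355/941.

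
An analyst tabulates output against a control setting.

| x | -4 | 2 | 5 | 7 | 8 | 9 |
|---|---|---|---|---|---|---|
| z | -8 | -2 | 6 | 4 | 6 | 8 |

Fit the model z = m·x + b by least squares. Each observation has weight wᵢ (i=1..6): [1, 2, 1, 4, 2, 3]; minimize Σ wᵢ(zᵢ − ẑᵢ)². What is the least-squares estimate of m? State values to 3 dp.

The normal system AᵀWA·[m, b]ᵀ = AᵀWz is [[616, 76]; [76, 13]]·[m, b]ᵀ = [478, 46]ᵀ.
Eliminating b: 13·(row 1) − 76·(row 2) gives 2232·m = 13·478 − 76·46 = 2718, so m = 151/124.
Then b = (46 − 76·(151/124))/13 = -111/31.

m = 1.218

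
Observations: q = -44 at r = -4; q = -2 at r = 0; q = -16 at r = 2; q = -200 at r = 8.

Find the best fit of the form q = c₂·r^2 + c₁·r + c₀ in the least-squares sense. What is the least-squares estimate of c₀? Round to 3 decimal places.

c₀ = -1.880

Entries of MᵀM: Σr^2·r^2 = 4368, Σr^2·r = 456, Σr^2 = 84, Σr·r = 84, Σr = 6, Σ1 = 4.
Moment sums: Σr^2·q = -13568, Σr·q = -1456, Σq = -262.
Inverting the 3×3 Gram matrix, [c₂, c₁, c₀]ᵀ = [-353/120, -123/100, -47/25]ᵀ.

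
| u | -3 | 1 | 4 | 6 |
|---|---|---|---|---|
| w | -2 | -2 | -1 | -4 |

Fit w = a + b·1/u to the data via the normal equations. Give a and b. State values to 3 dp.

Sums needed: Σ1 = 4, Σ1/u = 13/12, Σ1/u·1/u = 173/144.
For Xᵀw: Σw = -9, Σ1/u·w = -9/4.
det = 4·(173/144) − (13/12)² = 523/144.
a = ((-9)·(173/144) − (13/12)·(-9/4))/(523/144) = -1206/523; b = (4·(-9/4) − (13/12)·(-9))/(523/144) = 108/523.

a = -2.306, b = 0.207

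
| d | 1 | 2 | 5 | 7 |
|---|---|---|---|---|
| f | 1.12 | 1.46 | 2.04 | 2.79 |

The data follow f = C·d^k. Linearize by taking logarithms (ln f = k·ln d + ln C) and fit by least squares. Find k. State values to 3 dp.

k = 0.442

Linearized form: ln f = k·ln d + ln C. From the 4 transformed points,
Sums: Σln d = 4.2485, Σ(ln d)² = 6.8573, Σln f = 2.2308, Σln d·ln f = 3.4063.
Normal system: [[6.8573, 4.2485]; [4.2485, 4]]·[k, ln C]ᵀ = [3.4063, 2.2308]ᵀ.
Solving (det = 9.3795): k = 0.44224, ln C = 0.08797.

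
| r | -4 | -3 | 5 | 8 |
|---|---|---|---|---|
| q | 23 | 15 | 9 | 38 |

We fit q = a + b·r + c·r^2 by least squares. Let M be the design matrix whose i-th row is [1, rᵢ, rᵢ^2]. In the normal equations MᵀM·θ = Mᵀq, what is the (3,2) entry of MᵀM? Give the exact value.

546

Row 3 ↔ basis r^2, column 2 ↔ basis r, so (MᵀM)_{3,2} = Σᵢ (r^2)·(r) = (16)·(-4) + (9)·(-3) + (25)·(5) + (64)·(8) = 546.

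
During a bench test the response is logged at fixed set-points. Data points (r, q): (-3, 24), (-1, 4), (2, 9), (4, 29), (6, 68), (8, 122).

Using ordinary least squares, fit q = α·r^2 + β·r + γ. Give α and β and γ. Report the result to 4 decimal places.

α = 2.0180, β = -1.1337, γ = 1.9655

XᵀX·[α, β, γ]ᵀ = Xᵀq reads: 5746·α + 772·β + 130·γ = 10976;  772·α + 130·β + 16·γ = 1442;  130·α + 16·β + 6·γ = 256.
(Σr^2·r^2 = 5746, Σr^2·r = 772, Σr^2 = 130, Σr·r = 130, Σr = 16, Σ1 = 6, Σr^2·q = 10976, Σr·q = 1442, Σq = 256.)
Row-reducing yields α = 18899/9365, β = -10617/9365, γ = 18407/9365.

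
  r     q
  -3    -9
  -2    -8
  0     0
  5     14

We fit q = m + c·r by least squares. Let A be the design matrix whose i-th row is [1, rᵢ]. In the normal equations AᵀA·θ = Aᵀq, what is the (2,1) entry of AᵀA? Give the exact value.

0

Row 2 ↔ basis r, column 1 ↔ basis 1, so (AᵀA)_{2,1} = Σᵢ r = (-3)·(1) + (-2)·(1) + (0)·(1) + (5)·(1) = 0.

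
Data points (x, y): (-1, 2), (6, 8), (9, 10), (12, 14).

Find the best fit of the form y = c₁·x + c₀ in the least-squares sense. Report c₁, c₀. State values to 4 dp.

c₁ = 0.8925, c₀ = 2.6989

The normal system MᵀM·[c₁, c₀]ᵀ = Mᵀy is [[262, 26]; [26, 4]]·[c₁, c₀]ᵀ = [304, 34]ᵀ.
Eliminating c₀: 4·(row 1) − 26·(row 2) gives 372·c₁ = 4·304 − 26·34 = 332, so c₁ = 83/93.
Then c₀ = (34 − 26·(83/93))/4 = 251/93.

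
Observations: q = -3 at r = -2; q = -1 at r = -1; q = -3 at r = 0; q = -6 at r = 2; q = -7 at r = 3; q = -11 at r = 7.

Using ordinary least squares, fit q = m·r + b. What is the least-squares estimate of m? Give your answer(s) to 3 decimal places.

m = -1.056

Normal-equation sums: Σr·r = 67, Σr = 9, Σ1 = 6.
Moment sums: Σr·q = -103, Σq = -31.
Eliminating b: 6·(row 1) − 9·(row 2) gives 321·m = 6·(-103) − 9·(-31) = -339, so m = -113/107.
Then b = ((-31) − 9·(-113/107))/6 = -1150/321.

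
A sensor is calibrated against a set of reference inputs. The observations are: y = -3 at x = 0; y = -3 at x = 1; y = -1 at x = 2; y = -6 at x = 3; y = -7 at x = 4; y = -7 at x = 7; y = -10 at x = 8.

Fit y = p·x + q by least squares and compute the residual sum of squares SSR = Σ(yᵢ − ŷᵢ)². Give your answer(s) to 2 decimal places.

SSR = 14.79

Setting ∂/∂p … = 0 gives: 143·p + 25·q = -180;  25·p + 7·q = -37.
det = 143·7 − 25² = 376.
p = ((-180)·7 − 25·(-37))/376 = -335/376; q = (143·(-37) − 25·(-180))/376 = -791/376.
Residuals: -337/376, -1/188, 1085/376, -115/94, -501/376, 63/47, -289/376; SSR = 5561/376.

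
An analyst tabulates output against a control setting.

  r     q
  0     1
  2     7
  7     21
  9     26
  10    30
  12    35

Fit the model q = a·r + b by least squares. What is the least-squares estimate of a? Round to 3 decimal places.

a = 2.829

Forming AᵀA = [[378, 40]; [40, 6]] and Aᵀq = [1115, 120]ᵀ gives AᵀA·[a, b]ᵀ = Aᵀq.
Determinant 378·6 − 40² = 668.
a = (1115·6 − 40·120)/668 = 945/334; b = (378·120 − 40·1115)/668 = 190/167.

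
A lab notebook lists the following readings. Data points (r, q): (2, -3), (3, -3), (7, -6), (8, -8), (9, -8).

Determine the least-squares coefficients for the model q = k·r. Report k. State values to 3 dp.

Forming XᵀX = [[207]] and Xᵀq = [-193]ᵀ gives XᵀX·[k]ᵀ = Xᵀq.
k = (-193)/207 = -0.932367.

k = -0.932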